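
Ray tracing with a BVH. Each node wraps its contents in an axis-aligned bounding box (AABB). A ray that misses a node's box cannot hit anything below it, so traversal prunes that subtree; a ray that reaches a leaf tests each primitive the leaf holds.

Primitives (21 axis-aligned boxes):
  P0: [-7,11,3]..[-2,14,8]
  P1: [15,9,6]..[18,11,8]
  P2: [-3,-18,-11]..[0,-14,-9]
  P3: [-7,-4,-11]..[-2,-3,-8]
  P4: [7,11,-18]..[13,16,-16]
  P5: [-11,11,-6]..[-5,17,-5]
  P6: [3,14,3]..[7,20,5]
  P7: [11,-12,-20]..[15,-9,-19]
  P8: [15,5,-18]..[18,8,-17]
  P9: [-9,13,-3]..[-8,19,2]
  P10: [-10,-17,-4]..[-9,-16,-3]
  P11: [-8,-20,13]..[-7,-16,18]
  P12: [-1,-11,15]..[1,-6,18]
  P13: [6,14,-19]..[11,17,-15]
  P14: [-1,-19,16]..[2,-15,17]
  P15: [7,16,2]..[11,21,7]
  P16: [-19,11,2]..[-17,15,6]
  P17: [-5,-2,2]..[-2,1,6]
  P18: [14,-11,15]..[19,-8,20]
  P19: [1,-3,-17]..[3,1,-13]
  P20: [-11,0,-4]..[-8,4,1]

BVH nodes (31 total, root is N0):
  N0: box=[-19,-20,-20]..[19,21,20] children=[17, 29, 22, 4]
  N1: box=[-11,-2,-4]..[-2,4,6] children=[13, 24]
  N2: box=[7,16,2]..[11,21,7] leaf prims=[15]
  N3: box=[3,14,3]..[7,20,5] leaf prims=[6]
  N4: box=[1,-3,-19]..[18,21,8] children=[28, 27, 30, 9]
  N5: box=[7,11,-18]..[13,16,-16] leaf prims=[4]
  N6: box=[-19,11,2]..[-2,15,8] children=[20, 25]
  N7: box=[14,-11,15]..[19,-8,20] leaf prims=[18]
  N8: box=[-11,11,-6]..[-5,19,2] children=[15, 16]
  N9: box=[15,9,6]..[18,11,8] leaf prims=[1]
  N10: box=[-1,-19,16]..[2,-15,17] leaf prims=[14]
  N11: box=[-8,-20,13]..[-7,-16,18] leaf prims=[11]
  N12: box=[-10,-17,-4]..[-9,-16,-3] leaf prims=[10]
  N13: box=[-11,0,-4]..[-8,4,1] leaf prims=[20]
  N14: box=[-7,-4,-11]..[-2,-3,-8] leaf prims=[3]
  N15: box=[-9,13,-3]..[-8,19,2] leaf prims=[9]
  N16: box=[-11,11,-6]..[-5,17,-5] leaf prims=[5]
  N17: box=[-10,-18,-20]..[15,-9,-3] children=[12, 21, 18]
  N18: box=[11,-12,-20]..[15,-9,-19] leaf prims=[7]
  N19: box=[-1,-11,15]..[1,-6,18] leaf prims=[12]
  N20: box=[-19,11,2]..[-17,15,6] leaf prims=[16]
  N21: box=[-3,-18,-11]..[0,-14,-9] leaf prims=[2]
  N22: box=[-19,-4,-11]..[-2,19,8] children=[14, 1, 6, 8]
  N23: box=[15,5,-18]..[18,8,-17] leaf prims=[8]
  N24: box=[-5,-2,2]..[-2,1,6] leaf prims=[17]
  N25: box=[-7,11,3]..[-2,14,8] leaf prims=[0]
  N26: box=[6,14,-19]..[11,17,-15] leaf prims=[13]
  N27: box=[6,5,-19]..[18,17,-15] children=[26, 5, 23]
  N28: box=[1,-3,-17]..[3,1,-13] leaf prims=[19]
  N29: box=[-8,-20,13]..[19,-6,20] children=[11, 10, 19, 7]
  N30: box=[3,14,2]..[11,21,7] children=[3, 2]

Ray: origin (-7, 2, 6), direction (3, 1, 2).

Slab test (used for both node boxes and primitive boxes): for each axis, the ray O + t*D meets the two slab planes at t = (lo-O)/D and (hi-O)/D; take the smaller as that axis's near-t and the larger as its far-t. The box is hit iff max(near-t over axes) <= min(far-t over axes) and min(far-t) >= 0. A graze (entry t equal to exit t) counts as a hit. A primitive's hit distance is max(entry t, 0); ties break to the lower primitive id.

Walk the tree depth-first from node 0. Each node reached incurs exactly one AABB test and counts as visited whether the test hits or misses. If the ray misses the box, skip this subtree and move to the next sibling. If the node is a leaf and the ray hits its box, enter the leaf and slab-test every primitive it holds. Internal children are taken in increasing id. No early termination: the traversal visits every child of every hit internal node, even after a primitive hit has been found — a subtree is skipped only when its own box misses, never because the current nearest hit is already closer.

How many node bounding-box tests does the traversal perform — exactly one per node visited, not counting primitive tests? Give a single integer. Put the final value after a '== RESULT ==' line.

Walk:
N0 x:[-4,26/3] y:[-22,19] z:[-13,7] -> hit [-4,7], descend [4, 17, 22, 29]
  N4 x:[8/3,25/3] y:[-5,19] z:[-25/2,1] -> miss, prune
  N17 x:[-1,22/3] y:[-20,-11] z:[-13,-9/2] -> miss, prune
  N22 x:[-4,5/3] y:[-6,17] z:[-17/2,1] -> hit [-4,1], descend [1, 6, 8, 14]
    N1 x:[-4/3,5/3] y:[-4,2] z:[-5,0] -> hit [-4/3,0], descend [13, 24]
      N13 x:[-4/3,-1/3] y:[-2,2] z:[-5,-5/2] -> miss, prune
      N24 x:[2/3,5/3] y:[-4,-1] z:[-2,0] -> miss, prune
    N6 x:[-4,5/3] y:[9,13] z:[-2,1] -> miss, prune
    N8 x:[-4/3,2/3] y:[9,17] z:[-6,-2] -> miss, prune
    N14 x:[0,5/3] y:[-6,-5] z:[-17/2,-7] -> miss, prune
  N29 x:[-1/3,26/3] y:[-22,-8] z:[7/2,7] -> miss, prune

Visited [0, 4, 17, 22, 1, 13, 24, 6, 8, 14, 29]. Tests: 11 box, 0 leaf. Nearest: miss.

== RESULT ==
11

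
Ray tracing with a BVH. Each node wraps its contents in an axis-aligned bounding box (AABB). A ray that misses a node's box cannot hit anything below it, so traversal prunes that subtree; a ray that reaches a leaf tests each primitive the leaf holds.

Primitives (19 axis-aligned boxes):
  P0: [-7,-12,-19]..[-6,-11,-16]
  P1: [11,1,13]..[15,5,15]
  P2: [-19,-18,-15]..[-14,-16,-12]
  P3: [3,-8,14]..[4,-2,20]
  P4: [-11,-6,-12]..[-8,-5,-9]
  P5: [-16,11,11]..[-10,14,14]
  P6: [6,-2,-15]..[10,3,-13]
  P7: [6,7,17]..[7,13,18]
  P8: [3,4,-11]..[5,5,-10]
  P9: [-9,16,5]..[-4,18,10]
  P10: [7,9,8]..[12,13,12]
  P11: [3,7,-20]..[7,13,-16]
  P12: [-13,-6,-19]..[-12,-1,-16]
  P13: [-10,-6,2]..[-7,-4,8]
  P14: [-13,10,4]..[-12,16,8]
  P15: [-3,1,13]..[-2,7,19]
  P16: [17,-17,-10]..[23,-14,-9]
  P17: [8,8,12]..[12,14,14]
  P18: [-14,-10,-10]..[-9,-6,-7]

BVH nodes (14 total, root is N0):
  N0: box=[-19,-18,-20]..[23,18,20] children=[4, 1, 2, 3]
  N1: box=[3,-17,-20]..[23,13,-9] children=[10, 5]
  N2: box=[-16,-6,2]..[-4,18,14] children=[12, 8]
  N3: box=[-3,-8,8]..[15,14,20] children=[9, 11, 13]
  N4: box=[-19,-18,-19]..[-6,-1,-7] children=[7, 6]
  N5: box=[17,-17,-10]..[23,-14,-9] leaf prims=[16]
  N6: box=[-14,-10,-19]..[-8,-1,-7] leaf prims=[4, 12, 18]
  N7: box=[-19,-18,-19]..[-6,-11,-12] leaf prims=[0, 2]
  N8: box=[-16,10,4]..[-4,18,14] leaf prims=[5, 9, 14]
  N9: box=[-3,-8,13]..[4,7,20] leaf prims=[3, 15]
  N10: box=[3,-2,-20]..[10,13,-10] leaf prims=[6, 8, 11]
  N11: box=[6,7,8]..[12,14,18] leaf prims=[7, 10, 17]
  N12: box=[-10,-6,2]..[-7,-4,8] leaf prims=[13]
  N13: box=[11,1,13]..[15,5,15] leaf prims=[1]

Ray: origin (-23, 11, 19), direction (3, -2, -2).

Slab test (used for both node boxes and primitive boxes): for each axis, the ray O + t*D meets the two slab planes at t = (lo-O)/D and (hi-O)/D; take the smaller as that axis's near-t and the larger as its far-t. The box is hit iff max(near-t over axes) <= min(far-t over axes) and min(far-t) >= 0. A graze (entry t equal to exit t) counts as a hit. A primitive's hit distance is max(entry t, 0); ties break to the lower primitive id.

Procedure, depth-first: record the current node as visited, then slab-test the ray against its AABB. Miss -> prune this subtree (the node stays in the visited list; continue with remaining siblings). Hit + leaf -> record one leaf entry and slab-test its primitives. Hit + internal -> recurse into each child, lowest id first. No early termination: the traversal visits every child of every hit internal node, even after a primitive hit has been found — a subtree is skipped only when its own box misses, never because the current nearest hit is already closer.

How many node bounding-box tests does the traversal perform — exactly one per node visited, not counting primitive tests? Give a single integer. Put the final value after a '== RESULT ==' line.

Traverse from the root:
N0 x:[4/3,46/3] y:[-7/2,29/2] z:[-1/2,39/2] -> hit [4/3,29/2], descend [1, 2, 3, 4]
  N1 x:[26/3,46/3] y:[-1,14] z:[14,39/2] -> hit [14,14], descend [5, 10]
    N5 x:[40/3,46/3] y:[25/2,14] z:[14,29/2] -> hit [14,14] leaf, test {P16@t=14}
    N10 x:[26/3,11] y:[-1,13/2] z:[29/2,39/2] -> miss, prune
  N2 x:[7/3,19/3] y:[-7/2,17/2] z:[5/2,17/2] -> hit [5/2,19/3], descend [8, 12]
    N8 x:[7/3,19/3] y:[-7/2,1/2] z:[5/2,15/2] -> miss, prune
    N12 x:[13/3,16/3] y:[15/2,17/2] z:[11/2,17/2] -> miss, prune
  N3 x:[20/3,38/3] y:[-3/2,19/2] z:[-1/2,11/2] -> miss, prune
  N4 x:[4/3,17/3] y:[6,29/2] z:[13,19] -> miss, prune

order=[0, 1, 5, 10, 2, 8, 12, 3, 4]  |boxes|=9  |leaves|=1  hit=P16

== RESULT ==
9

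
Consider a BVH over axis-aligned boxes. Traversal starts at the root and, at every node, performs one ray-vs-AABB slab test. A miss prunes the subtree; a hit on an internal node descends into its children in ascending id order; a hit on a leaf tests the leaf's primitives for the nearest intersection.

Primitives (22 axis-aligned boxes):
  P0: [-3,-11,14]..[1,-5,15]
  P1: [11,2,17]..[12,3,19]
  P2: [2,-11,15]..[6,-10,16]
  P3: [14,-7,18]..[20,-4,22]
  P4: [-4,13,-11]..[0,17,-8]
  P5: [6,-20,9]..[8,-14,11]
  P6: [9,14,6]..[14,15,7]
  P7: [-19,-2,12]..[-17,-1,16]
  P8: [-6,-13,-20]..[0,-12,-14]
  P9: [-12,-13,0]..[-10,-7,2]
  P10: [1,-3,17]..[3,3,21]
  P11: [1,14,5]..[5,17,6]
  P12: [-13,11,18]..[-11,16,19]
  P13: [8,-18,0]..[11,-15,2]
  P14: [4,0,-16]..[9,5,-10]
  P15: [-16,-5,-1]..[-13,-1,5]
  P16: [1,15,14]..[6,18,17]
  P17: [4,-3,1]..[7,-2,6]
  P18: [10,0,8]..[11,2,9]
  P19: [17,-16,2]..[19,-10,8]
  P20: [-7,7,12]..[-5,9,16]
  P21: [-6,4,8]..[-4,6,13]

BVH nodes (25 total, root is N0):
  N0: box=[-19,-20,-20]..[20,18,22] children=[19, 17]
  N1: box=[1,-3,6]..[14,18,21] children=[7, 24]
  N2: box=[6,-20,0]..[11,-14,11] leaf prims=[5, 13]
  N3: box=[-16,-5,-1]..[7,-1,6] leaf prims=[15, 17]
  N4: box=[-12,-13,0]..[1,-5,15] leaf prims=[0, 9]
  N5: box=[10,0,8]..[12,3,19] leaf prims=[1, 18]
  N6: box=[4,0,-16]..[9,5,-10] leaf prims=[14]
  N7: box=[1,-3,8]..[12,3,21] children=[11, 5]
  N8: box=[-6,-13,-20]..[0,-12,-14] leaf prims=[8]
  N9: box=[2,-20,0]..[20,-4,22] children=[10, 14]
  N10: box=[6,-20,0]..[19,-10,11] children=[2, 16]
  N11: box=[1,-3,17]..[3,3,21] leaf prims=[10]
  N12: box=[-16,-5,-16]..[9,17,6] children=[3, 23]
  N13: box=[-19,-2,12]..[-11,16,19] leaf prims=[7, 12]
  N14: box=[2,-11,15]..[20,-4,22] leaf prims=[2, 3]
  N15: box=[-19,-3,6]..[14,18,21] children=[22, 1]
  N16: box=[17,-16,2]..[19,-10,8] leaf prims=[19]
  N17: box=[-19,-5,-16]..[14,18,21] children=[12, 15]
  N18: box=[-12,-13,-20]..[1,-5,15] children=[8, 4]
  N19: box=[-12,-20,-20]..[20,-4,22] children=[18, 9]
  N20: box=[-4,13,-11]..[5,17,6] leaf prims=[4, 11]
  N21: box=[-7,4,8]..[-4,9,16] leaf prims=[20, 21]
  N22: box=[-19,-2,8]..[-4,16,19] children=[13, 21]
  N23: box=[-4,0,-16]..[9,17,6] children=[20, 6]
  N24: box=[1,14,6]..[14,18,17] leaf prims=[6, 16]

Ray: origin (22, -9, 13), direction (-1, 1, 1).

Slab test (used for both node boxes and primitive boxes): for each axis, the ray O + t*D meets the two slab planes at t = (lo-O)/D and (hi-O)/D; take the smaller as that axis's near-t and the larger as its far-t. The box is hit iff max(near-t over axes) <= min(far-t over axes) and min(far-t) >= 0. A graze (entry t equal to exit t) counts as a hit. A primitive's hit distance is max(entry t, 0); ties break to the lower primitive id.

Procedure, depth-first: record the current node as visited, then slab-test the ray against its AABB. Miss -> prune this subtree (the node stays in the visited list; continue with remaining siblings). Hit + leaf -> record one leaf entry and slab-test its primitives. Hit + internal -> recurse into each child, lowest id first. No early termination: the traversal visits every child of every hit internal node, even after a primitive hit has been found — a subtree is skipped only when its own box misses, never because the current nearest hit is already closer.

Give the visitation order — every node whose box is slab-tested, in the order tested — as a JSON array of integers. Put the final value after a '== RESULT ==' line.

Trace the traversal:
N0 x:[2,41] y:[-11,27] z:[-33,9] -> hit [2,9], descend [17, 19]
  N17 x:[8,41] y:[4,27] z:[-29,8] -> hit [8,8], descend [12, 15]
    N12 x:[13,38] y:[4,26] z:[-29,-7] -> miss, prune
    N15 x:[8,41] y:[6,27] z:[-7,8] -> hit [8,8], descend [1, 22]
      N1 x:[8,21] y:[6,27] z:[-7,8] -> hit [8,8], descend [7, 24]
        N7 x:[10,21] y:[6,12] z:[-5,8] -> miss, prune
        N24 x:[8,21] y:[23,27] z:[-7,4] -> miss, prune
      N22 x:[26,41] y:[7,25] z:[-5,6] -> miss, prune
  N19 x:[2,34] y:[-11,5] z:[-33,9] -> hit [2,5], descend [9, 18]
    N9 x:[2,20] y:[-11,5] z:[-13,9] -> hit [2,5], descend [10, 14]
      N10 x:[3,16] y:[-11,-1] z:[-13,-2] -> miss, prune
      N14 x:[2,20] y:[-2,5] z:[2,9] -> hit [2,5] leaf, test {P2(miss), P3@t=5}
    N18 x:[21,34] y:[-4,4] z:[-33,2] -> miss, prune

Visited [0, 17, 12, 15, 1, 7, 24, 22, 19, 9, 10, 14, 18]. Tests: 13 box, 1 leaf. Nearest: P3.

== RESULT ==
[0, 17, 12, 15, 1, 7, 24, 22, 19, 9, 10, 14, 18]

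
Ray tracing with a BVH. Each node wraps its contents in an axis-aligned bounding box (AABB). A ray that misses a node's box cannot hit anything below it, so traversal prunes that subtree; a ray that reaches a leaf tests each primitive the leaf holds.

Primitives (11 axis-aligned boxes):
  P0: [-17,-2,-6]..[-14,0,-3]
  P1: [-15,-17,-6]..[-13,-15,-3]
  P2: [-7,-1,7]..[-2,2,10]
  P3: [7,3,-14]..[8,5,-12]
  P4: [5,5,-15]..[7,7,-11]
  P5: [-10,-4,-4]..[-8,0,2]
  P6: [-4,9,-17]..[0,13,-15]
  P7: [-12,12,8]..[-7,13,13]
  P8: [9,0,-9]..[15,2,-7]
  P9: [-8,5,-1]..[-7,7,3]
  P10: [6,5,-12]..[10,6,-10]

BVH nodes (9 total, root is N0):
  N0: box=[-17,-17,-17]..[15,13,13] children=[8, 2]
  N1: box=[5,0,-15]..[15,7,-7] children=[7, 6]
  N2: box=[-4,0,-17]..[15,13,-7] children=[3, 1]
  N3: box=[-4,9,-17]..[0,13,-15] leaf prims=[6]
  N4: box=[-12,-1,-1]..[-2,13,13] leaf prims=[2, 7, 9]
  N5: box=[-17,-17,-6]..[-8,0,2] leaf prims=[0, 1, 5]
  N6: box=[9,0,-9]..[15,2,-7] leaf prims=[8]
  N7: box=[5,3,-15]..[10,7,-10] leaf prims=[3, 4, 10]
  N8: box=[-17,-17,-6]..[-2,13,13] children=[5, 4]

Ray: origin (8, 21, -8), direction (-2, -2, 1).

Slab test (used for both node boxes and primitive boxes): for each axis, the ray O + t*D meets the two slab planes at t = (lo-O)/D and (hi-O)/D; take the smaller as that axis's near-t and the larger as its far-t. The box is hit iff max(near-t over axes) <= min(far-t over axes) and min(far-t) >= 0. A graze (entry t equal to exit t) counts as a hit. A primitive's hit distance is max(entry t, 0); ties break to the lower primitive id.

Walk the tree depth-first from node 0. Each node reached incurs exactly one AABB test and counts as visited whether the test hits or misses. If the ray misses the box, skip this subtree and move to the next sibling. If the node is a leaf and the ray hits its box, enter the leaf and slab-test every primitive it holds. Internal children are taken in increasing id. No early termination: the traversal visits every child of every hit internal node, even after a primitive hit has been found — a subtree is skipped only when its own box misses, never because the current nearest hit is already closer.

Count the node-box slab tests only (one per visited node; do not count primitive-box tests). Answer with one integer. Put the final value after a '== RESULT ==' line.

Traverse from the root:
N0 x:[-7/2,25/2] y:[4,19] z:[-9,21] -> hit [4,25/2], descend [2, 8]
  N2 x:[-7/2,6] y:[4,21/2] z:[-9,1] -> miss, prune
  N8 x:[5,25/2] y:[4,19] z:[2,21] -> hit [5,25/2], descend [4, 5]
    N4 x:[5,10] y:[4,11] z:[7,21] -> hit [7,10] leaf, test {P2(miss), P7(miss), P9@t=15/2}
    N5 x:[8,25/2] y:[21/2,19] z:[2,10] -> miss, prune

order=[0, 2, 8, 4, 5]  |boxes|=5  |leaves|=1  hit=P9

== RESULT ==
5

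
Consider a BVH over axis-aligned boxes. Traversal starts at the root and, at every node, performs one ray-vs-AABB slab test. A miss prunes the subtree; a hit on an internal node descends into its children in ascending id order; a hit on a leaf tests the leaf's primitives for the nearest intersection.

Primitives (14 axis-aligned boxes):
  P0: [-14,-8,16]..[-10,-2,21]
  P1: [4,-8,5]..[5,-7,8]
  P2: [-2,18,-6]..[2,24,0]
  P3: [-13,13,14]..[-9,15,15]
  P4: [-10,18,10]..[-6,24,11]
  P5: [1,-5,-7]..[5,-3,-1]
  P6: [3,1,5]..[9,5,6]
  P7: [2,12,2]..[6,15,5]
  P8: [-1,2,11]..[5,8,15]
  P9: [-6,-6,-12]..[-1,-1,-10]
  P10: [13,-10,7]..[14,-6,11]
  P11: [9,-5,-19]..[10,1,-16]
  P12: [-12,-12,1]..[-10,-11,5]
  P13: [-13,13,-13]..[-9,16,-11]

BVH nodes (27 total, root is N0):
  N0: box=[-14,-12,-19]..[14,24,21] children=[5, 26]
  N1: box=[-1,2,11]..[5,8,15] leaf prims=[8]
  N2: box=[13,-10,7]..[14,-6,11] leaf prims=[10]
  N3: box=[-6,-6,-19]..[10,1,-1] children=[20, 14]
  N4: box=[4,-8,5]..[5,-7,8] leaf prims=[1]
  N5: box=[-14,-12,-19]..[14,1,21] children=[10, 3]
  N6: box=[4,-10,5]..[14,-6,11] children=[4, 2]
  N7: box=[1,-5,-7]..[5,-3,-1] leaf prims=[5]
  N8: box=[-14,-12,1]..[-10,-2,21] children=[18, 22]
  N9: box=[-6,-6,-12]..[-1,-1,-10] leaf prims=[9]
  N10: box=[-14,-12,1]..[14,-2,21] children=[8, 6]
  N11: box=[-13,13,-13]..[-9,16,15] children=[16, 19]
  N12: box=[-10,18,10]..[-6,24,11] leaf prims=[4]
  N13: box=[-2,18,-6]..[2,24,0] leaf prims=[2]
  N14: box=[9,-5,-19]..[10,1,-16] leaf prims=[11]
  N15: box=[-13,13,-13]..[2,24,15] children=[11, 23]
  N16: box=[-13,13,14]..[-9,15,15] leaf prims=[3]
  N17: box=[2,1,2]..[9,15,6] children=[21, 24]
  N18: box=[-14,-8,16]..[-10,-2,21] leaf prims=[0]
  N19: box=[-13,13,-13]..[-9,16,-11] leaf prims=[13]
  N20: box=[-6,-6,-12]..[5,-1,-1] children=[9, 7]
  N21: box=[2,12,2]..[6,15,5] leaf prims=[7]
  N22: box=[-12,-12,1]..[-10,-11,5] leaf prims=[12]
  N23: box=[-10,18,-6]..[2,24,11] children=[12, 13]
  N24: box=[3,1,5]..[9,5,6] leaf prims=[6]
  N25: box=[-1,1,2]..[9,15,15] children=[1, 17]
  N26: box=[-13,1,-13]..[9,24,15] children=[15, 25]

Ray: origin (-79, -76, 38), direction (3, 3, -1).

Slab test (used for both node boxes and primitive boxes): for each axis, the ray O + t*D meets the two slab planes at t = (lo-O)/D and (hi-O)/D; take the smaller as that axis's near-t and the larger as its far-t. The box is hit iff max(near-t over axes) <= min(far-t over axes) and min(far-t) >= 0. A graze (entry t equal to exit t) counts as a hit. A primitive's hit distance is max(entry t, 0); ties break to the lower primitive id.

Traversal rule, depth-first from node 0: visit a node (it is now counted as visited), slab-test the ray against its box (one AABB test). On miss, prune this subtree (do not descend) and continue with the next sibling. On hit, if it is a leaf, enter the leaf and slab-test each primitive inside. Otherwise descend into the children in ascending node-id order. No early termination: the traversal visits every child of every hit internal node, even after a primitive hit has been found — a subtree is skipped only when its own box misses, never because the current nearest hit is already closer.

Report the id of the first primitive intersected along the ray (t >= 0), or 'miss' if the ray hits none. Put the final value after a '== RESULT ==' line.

Walk:
N0 x:[65/3,31] y:[64/3,100/3] z:[17,57] -> hit [65/3,31], descend [5, 26]
  N5 x:[65/3,31] y:[64/3,77/3] z:[17,57] -> hit [65/3,77/3], descend [3, 10]
    N3 x:[73/3,89/3] y:[70/3,77/3] z:[39,57] -> miss, prune
    N10 x:[65/3,31] y:[64/3,74/3] z:[17,37] -> hit [65/3,74/3], descend [6, 8]
      N6 x:[83/3,31] y:[22,70/3] z:[27,33] -> miss, prune
      N8 x:[65/3,23] y:[64/3,74/3] z:[17,37] -> hit [65/3,23], descend [18, 22]
        N18 x:[65/3,23] y:[68/3,74/3] z:[17,22] -> miss, prune
        N22 x:[67/3,23] y:[64/3,65/3] z:[33,37] -> miss, prune
  N26 x:[22,88/3] y:[77/3,100/3] z:[23,51] -> hit [77/3,88/3], descend [15, 25]
    N15 x:[22,27] y:[89/3,100/3] z:[23,51] -> miss, prune
    N25 x:[26,88/3] y:[77/3,91/3] z:[23,36] -> hit [26,88/3], descend [1, 17]
      N1 x:[26,28] y:[26,28] z:[23,27] -> hit [26,27] leaf, test {P8@t=26}
      N17 x:[27,88/3] y:[77/3,91/3] z:[32,36] -> miss, prune

Visited [0, 5, 3, 10, 6, 8, 18, 22, 26, 15, 25, 1, 17]. Tests: 13 box, 1 leaf. Nearest: P8.

== RESULT ==
8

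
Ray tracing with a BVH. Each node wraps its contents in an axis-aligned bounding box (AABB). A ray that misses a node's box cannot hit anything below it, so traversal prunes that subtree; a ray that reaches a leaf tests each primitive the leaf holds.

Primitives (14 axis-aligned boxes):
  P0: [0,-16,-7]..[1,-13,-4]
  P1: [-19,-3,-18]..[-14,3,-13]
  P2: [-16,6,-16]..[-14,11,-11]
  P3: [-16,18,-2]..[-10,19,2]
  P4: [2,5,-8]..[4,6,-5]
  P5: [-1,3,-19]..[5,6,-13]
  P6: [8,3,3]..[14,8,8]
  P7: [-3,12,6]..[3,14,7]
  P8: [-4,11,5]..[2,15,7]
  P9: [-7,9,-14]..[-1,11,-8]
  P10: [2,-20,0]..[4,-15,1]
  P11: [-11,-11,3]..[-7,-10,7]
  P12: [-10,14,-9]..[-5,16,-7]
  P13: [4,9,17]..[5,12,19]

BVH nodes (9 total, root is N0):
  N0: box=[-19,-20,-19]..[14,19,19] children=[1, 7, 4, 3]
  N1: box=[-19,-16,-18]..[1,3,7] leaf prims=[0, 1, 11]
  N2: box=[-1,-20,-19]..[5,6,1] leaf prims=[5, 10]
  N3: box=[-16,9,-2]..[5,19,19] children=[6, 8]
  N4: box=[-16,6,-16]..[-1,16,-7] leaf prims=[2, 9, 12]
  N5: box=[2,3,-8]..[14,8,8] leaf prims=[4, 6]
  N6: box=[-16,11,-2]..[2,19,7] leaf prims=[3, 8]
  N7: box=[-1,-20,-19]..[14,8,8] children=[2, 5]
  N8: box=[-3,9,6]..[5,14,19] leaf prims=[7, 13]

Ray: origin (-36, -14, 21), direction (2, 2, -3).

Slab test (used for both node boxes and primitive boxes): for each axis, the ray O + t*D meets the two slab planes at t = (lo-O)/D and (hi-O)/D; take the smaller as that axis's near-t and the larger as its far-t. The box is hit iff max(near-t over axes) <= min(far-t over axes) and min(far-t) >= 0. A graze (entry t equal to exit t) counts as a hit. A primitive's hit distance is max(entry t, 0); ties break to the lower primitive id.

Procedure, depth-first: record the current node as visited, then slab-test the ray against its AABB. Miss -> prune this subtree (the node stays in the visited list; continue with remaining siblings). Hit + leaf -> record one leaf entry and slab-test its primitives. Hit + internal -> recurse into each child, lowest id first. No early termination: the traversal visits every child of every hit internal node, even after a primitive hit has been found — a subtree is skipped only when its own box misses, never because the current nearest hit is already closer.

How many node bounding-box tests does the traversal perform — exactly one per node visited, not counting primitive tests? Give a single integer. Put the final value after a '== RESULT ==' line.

Traverse from the root:
N0 x:[17/2,25] y:[-3,33/2] z:[2/3,40/3] -> hit [17/2,40/3], descend [1, 3, 4, 7]
  N1 x:[17/2,37/2] y:[-1,17/2] z:[14/3,13] -> hit [17/2,17/2] leaf, test {P0(miss), P1(miss), P11(miss)}
  N3 x:[10,41/2] y:[23/2,33/2] z:[2/3,23/3] -> miss, prune
  N4 x:[10,35/2] y:[10,15] z:[28/3,37/3] -> hit [10,37/3] leaf, test {P2@t=32/3, P9(miss), P12(miss)}
  N7 x:[35/2,25] y:[-3,11] z:[13/3,40/3] -> miss, prune

5 AABB tests over nodes [0, 1, 3, 4, 7]; 2 leaves entered; closest P2.

== RESULT ==
5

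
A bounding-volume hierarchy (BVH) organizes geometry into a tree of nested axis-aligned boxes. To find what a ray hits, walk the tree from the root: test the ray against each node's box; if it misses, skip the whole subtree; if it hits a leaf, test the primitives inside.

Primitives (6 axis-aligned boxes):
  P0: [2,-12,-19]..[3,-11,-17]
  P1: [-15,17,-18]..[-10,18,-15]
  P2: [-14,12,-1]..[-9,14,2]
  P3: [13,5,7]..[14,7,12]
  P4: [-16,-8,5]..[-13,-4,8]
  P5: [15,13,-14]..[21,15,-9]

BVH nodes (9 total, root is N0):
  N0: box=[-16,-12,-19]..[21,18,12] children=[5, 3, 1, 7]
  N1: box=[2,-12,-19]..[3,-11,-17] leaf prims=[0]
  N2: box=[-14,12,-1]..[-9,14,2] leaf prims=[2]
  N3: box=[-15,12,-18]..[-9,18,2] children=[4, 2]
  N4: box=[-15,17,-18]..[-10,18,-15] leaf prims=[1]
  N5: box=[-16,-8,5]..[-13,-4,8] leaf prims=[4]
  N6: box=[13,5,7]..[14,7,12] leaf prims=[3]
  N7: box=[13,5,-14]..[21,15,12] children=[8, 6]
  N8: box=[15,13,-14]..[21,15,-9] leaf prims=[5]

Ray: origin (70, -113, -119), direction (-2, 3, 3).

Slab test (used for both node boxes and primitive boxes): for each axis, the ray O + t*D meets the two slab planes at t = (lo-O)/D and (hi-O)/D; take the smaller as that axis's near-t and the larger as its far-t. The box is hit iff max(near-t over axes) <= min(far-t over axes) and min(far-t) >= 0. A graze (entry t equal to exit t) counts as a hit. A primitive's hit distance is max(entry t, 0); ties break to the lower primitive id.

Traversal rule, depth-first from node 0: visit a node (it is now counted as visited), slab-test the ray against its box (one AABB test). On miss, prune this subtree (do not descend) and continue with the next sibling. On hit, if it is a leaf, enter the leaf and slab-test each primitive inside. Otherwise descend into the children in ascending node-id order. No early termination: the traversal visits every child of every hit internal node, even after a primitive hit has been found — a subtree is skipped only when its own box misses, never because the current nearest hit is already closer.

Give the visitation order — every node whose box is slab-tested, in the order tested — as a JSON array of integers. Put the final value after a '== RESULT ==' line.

Walk:
N0 x:[49/2,43] y:[101/3,131/3] z:[100/3,131/3] -> hit [101/3,43], descend [1, 3, 5, 7]
  N1 x:[67/2,34] y:[101/3,34] z:[100/3,34] -> hit [101/3,34] leaf, test {P0@t=101/3}
  N3 x:[79/2,85/2] y:[125/3,131/3] z:[101/3,121/3] -> miss, prune
  N5 x:[83/2,43] y:[35,109/3] z:[124/3,127/3] -> miss, prune
  N7 x:[49/2,57/2] y:[118/3,128/3] z:[35,131/3] -> miss, prune

order=[0, 1, 3, 5, 7]  |boxes|=5  |leaves|=1  hit=P0

== RESULT ==
[0, 1, 3, 5, 7]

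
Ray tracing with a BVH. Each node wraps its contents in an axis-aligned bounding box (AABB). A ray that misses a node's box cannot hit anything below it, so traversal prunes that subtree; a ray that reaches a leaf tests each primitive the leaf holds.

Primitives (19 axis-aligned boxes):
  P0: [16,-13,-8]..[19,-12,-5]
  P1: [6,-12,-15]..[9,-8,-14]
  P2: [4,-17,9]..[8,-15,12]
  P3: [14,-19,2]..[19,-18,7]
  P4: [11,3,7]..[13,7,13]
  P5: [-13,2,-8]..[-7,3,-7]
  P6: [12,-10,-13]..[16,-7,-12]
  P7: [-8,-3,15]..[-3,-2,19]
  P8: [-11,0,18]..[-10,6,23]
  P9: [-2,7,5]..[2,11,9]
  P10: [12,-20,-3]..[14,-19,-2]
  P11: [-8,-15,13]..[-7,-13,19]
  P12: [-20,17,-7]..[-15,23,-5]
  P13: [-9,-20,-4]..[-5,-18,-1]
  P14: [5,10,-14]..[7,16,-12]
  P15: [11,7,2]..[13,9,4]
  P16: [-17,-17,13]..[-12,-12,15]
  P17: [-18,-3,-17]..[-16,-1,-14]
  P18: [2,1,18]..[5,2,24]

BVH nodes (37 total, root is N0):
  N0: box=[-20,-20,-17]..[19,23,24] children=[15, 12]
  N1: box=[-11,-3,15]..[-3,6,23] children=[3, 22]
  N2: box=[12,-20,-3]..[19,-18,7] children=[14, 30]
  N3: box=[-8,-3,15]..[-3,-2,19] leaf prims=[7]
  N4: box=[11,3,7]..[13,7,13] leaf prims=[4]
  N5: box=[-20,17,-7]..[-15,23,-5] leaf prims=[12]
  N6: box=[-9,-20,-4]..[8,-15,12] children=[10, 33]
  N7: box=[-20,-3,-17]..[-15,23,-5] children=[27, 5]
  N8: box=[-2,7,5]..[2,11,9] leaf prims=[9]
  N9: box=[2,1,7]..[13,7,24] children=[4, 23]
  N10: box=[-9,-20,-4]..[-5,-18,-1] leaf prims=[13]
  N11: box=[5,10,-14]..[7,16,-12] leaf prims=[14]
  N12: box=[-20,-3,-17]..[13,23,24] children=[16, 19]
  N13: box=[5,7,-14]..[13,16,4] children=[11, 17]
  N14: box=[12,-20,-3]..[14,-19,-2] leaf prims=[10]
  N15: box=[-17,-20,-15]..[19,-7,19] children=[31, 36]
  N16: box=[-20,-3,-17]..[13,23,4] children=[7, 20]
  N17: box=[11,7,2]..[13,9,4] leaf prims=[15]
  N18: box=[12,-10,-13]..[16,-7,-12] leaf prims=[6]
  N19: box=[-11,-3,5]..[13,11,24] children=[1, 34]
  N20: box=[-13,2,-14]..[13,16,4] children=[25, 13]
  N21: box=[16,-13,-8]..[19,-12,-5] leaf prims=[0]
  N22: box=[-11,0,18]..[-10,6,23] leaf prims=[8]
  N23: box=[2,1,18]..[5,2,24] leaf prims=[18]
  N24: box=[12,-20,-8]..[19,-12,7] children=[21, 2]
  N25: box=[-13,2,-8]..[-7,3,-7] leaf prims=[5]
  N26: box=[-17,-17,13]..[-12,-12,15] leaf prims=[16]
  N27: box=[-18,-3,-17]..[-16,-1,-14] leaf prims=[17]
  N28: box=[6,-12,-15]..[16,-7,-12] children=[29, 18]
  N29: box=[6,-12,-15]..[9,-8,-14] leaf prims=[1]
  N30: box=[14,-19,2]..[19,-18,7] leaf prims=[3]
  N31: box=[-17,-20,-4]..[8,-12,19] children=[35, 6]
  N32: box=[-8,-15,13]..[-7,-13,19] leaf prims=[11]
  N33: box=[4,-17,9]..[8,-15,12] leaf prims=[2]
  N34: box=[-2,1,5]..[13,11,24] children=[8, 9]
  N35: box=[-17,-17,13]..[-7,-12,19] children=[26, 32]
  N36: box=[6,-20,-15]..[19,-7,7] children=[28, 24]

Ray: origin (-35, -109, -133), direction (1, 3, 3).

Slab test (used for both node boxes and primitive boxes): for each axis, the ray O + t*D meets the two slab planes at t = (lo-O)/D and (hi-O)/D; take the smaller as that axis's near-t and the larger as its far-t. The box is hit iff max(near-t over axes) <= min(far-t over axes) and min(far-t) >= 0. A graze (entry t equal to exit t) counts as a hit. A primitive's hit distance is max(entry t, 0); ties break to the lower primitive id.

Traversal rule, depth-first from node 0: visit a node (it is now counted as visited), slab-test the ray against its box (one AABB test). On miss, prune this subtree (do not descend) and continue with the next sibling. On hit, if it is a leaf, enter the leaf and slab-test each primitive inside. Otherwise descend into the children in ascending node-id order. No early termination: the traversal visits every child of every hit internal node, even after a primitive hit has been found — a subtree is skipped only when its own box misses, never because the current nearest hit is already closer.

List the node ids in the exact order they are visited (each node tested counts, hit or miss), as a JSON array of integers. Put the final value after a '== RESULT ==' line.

Walk:
N0 x:[15,54] y:[89/3,44] z:[116/3,157/3] -> hit [116/3,44], descend [12, 15]
  N12 x:[15,48] y:[106/3,44] z:[116/3,157/3] -> hit [116/3,44], descend [16, 19]
    N16 x:[15,48] y:[106/3,44] z:[116/3,137/3] -> hit [116/3,44], descend [7, 20]
      N7 x:[15,20] y:[106/3,44] z:[116/3,128/3] -> miss, prune
      N20 x:[22,48] y:[37,125/3] z:[119/3,137/3] -> hit [119/3,125/3], descend [13, 25]
        N13 x:[40,48] y:[116/3,125/3] z:[119/3,137/3] -> hit [40,125/3], descend [11, 17]
          N11 x:[40,42] y:[119/3,125/3] z:[119/3,121/3] -> hit [40,121/3] leaf, test {P14@t=40}
          N17 x:[46,48] y:[116/3,118/3] z:[45,137/3] -> miss, prune
        N25 x:[22,28] y:[37,112/3] z:[125/3,42] -> miss, prune
    N19 x:[24,48] y:[106/3,40] z:[46,157/3] -> miss, prune
  N15 x:[18,54] y:[89/3,34] z:[118/3,152/3] -> miss, prune

11 AABB tests over nodes [0, 12, 16, 7, 20, 13, 11, 17, 25, 19, 15]; 1 leaf entered; closest P14.

== RESULT ==
[0, 12, 16, 7, 20, 13, 11, 17, 25, 19, 15]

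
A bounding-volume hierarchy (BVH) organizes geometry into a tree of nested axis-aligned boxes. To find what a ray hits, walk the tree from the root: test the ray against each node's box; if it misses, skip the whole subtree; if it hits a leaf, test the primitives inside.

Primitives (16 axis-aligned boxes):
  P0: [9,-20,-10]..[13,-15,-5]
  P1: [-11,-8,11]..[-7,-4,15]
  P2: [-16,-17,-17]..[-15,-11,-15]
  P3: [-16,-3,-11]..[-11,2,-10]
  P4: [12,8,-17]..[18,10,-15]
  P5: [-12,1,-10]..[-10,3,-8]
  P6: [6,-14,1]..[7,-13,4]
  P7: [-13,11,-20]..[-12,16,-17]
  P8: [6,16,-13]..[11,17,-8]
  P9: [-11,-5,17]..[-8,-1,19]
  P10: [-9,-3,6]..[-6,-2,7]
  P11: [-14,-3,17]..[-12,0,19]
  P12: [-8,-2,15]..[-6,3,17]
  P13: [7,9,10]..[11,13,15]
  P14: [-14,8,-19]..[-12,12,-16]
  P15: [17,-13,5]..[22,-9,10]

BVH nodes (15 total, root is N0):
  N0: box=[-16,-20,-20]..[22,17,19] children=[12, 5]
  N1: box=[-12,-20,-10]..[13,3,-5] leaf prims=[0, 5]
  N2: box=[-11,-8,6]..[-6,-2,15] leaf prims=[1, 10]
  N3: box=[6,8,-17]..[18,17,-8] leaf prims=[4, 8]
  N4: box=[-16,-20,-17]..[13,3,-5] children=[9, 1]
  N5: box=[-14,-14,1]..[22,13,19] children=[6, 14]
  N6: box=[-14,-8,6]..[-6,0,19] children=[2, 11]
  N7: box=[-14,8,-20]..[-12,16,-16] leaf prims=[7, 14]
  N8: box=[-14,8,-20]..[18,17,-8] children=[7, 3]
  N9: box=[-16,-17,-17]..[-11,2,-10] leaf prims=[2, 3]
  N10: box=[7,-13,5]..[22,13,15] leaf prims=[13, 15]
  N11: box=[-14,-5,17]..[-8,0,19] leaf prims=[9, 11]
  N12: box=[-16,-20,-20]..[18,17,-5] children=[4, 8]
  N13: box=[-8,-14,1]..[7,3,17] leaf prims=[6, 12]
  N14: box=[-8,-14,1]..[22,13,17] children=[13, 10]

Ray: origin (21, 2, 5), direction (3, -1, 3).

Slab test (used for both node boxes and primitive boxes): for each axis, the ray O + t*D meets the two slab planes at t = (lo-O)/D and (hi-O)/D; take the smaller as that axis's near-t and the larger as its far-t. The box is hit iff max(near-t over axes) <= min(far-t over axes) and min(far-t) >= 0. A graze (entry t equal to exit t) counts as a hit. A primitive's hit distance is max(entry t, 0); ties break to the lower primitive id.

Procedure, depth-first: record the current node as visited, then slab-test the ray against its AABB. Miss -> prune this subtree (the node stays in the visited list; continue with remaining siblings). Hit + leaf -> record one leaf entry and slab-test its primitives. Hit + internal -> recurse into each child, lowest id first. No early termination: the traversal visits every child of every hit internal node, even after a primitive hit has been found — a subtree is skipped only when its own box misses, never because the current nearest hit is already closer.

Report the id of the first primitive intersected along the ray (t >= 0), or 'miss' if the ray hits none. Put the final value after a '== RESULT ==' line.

Walk:
N0 x:[-37/3,1/3] y:[-15,22] z:[-25/3,14/3] -> hit [-25/3,1/3], descend [5, 12]
  N5 x:[-35/3,1/3] y:[-11,16] z:[-4/3,14/3] -> hit [-4/3,1/3], descend [6, 14]
    N6 x:[-35/3,-9] y:[2,10] z:[1/3,14/3] -> miss, prune
    N14 x:[-29/3,1/3] y:[-11,16] z:[-4/3,4] -> hit [-4/3,1/3], descend [10, 13]
      N10 x:[-14/3,1/3] y:[-11,15] z:[0,10/3] -> hit [0,1/3] leaf, test {P13(miss), P15(miss)}
      N13 x:[-29/3,-14/3] y:[-1,16] z:[-4/3,4] -> miss, prune
  N12 x:[-37/3,-1] y:[-15,22] z:[-25/3,-10/3] -> miss, prune

order=[0, 5, 6, 14, 10, 13, 12]  |boxes|=7  |leaves|=1  hit=miss

== RESULT ==
miss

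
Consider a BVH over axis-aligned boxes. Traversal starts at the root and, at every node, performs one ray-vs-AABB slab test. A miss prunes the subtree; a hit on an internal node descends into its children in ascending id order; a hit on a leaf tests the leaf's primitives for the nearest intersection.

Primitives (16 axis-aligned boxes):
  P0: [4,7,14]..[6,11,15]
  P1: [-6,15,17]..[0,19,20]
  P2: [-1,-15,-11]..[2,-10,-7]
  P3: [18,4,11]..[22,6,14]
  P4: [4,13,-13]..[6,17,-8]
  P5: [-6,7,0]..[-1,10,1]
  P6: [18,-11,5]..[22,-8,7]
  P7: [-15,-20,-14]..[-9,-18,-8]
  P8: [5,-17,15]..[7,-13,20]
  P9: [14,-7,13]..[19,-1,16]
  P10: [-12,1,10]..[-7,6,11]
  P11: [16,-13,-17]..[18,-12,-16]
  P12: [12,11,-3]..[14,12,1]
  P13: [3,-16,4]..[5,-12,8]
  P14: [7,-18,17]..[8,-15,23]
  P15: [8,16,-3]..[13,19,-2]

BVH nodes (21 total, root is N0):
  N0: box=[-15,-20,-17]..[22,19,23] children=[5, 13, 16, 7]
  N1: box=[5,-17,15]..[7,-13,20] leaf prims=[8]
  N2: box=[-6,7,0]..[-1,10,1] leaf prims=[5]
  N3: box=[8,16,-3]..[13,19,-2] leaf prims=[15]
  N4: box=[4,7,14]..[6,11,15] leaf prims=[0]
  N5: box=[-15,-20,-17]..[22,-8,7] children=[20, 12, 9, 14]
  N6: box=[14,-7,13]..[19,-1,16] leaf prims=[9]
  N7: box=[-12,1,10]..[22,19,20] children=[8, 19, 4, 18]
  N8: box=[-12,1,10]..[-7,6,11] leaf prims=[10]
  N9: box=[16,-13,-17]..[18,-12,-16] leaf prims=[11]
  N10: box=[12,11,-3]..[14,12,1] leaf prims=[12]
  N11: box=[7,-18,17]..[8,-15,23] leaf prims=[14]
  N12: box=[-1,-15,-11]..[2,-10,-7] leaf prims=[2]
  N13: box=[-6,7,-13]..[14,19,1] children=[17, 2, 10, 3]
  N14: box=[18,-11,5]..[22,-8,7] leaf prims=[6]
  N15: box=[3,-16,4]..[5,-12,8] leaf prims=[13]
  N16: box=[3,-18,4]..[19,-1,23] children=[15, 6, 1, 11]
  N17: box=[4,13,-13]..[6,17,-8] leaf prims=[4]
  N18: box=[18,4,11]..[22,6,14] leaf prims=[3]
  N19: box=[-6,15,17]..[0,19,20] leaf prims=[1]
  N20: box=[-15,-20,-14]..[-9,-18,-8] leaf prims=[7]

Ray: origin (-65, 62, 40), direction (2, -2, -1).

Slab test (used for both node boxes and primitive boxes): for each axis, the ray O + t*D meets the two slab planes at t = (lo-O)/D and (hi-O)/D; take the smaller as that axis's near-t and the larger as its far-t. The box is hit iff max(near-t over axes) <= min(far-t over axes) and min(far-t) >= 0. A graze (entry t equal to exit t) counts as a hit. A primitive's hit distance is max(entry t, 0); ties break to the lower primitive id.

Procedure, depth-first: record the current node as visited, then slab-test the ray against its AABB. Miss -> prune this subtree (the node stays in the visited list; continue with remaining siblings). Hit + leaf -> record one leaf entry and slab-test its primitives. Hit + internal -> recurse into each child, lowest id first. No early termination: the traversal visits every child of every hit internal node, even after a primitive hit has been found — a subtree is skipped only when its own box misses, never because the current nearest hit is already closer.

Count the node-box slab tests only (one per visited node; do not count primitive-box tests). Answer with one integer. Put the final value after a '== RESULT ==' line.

Traverse from the root:
N0 x:[25,87/2] y:[43/2,41] z:[17,57] -> hit [25,41], descend [5, 7, 13, 16]
  N5 x:[25,87/2] y:[35,41] z:[33,57] -> hit [35,41], descend [9, 12, 14, 20]
    N9 x:[81/2,83/2] y:[37,75/2] z:[56,57] -> miss, prune
    N12 x:[32,67/2] y:[36,77/2] z:[47,51] -> miss, prune
    N14 x:[83/2,87/2] y:[35,73/2] z:[33,35] -> miss, prune
    N20 x:[25,28] y:[40,41] z:[48,54] -> miss, prune
  N7 x:[53/2,87/2] y:[43/2,61/2] z:[20,30] -> hit [53/2,30], descend [4, 8, 18, 19]
    N4 x:[69/2,71/2] y:[51/2,55/2] z:[25,26] -> miss, prune
    N8 x:[53/2,29] y:[28,61/2] z:[29,30] -> hit [29,29] leaf, test {P10@t=29}
    N18 x:[83/2,87/2] y:[28,29] z:[26,29] -> miss, prune
    N19 x:[59/2,65/2] y:[43/2,47/2] z:[20,23] -> miss, prune
  N13 x:[59/2,79/2] y:[43/2,55/2] z:[39,53] -> miss, prune
  N16 x:[34,42] y:[63/2,40] z:[17,36] -> hit [34,36], descend [1, 6, 11, 15]
    N1 x:[35,36] y:[75/2,79/2] z:[20,25] -> miss, prune
    N6 x:[79/2,42] y:[63/2,69/2] z:[24,27] -> miss, prune
    N11 x:[36,73/2] y:[77/2,40] z:[17,23] -> miss, prune
    N15 x:[34,35] y:[37,39] z:[32,36] -> miss, prune

order=[0, 5, 9, 12, 14, 20, 7, 4, 8, 18, 19, 13, 16, 1, 6, 11, 15]  |boxes|=17  |leaves|=1  hit=P10

== RESULT ==
17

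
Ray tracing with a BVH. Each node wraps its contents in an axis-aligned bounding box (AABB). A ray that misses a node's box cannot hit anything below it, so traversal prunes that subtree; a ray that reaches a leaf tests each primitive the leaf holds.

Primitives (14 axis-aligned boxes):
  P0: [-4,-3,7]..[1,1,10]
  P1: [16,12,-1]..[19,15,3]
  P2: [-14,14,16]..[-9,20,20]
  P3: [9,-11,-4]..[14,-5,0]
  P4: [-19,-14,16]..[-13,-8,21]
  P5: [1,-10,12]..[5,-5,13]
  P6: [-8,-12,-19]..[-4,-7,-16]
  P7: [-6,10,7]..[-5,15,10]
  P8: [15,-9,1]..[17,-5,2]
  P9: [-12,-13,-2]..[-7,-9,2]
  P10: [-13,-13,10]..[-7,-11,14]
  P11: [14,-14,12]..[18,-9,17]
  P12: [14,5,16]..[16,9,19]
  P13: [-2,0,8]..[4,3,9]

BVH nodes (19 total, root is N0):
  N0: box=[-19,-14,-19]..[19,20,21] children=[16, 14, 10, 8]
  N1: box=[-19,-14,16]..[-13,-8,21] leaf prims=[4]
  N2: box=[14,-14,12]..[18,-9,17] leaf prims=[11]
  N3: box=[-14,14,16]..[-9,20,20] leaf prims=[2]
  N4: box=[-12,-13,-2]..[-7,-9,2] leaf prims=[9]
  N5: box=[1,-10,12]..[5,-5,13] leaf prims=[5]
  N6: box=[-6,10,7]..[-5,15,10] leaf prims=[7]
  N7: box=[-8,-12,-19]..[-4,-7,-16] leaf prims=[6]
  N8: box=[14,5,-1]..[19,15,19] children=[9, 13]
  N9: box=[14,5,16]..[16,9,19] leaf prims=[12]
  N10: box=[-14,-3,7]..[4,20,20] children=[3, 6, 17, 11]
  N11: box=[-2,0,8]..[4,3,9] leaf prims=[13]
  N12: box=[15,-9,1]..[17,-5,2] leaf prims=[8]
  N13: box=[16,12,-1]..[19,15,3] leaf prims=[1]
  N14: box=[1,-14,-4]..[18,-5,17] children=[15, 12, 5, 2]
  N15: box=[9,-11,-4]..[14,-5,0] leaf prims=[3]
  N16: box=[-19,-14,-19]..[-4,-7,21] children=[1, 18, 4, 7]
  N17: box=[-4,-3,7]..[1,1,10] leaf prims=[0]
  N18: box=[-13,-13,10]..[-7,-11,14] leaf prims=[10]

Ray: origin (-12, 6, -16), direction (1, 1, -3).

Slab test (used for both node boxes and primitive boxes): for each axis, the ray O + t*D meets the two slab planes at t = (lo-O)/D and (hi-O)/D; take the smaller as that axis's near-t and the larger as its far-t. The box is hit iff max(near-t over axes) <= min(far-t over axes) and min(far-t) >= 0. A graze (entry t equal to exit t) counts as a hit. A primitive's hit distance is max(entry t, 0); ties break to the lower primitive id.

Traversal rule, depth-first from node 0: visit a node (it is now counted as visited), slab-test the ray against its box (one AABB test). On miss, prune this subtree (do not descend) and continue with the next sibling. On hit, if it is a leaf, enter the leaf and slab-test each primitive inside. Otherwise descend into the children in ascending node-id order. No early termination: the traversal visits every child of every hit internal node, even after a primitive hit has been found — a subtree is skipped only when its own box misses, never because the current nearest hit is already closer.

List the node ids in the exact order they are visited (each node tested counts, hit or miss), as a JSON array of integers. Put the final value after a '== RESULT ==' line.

Trace the traversal:
N0 x:[-7,31] y:[-20,14] z:[-37/3,1] -> hit [-7,1], descend [8, 10, 14, 16]
  N8 x:[26,31] y:[-1,9] z:[-35/3,-5] -> miss, prune
  N10 x:[-2,16] y:[-9,14] z:[-12,-23/3] -> miss, prune
  N14 x:[13,30] y:[-20,-11] z:[-11,-4] -> miss, prune
  N16 x:[-7,8] y:[-20,-13] z:[-37/3,1] -> miss, prune

order=[0, 8, 10, 14, 16]  |boxes|=5  |leaves|=0  hit=miss

== RESULT ==
[0, 8, 10, 14, 16]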